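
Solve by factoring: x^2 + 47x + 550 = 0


We need two numbers that multiply to 550 and add to 47.
Those numbers are 25 and 22 (since 25 * 22 = 550 and 25 + 22 = 47).
So x^2 + 47x + 550 = (x + 25)(x + 22) = 0
Setting each factor to zero: x = -25 or x = -22

x = -25, x = -22


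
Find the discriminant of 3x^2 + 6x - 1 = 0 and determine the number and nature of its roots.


For ax^2 + bx + c = 0, discriminant D = b^2 - 4ac
Here a = 3, b = 6, c = -1
D = (6)^2 - 4(3)(-1) = 36 + 12 = 48

D = 48 > 0 but not a perfect square
The equation has 2 distinct real irrational roots.

Discriminant = 48, 2 distinct real irrational roots


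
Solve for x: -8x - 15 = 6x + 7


Starting with: -8x - 15 = 6x + 7
Move all x terms to left: (-8 - 6)x = 7 + 15
Simplify: -14x = 22
Divide both sides by -14: x = -11/7

x = -11/7


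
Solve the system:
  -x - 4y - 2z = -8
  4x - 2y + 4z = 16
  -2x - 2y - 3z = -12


Using Cramer's rule. Expand each determinant along the first row.
D  = (-1)*[(-2)*(-3) - 4*(-2)] - (-4)*[4*(-3) - 4*(-2)] + (-2)*[4*(-2) - (-2)*(-2)]
  = (-1)*(14) - (-4)*(-4) + (-2)*(-12) = -6
Dx = (-8)*[(-2)*(-3) - 4*(-2)] - (-4)*[16*(-3) - 4*(-12)] + (-2)*[16*(-2) - (-2)*(-12)]
  = (-8)*(14) - (-4)*(0) + (-2)*(-56) = 0
Dy = (-1)*[16*(-3) - 4*(-12)] - (-8)*[4*(-3) - 4*(-2)] + (-2)*[4*(-12) - 16*(-2)]
  = (-1)*(0) - (-8)*(-4) + (-2)*(-16) = 0
Dz = (-1)*[(-2)*(-12) - 16*(-2)] - (-4)*[4*(-12) - 16*(-2)] + (-8)*[4*(-2) - (-2)*(-2)]
  = (-1)*(56) - (-4)*(-16) + (-8)*(-12) = -24
x = Dx/D = 0/-6 = 0, y = Dy/D = 0/-6 = 0, z = Dz/D = -24/-6 = 4
Check eq1: (-1)(0) + (-4)(0) + (-2)(4) = -8 = -8 ✓
Check eq2: (4)(0) + (-2)(0) + (4)(4) = 16 = 16 ✓
Check eq3: (-2)(0) + (-2)(0) + (-3)(4) = -12 = -12 ✓

x = 0, y = 0, z = 4


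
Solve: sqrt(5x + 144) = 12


Square both sides: 5x + 144 = 12^2 = 144
5x = 144 - 144 = 0
x = 0
Check: sqrt(5*0 + 144) = sqrt(144) = 12 ✓

x = 0


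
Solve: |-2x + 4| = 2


An absolute value equation |expr| = 2 gives two cases:
Case 1: -2x + 4 = 2
  -2x = -2, so x = 1
Case 2: -2x + 4 = -2
  -2x = -6, so x = 3

x = 1, x = 3


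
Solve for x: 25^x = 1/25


Express both sides with the same base.
1/25 = 25^(-1)
Since the bases match: x = -1

x = -1


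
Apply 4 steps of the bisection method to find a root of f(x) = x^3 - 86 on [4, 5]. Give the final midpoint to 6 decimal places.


f(x) = x^3 - 86
f(4) = -22 < 0
f(5) = 39 > 0

Step 1: midpoint = (4.000000 + 5.000000)/2 = 4.500000
  f(4.500000) = 5.125000
  f(mid) > 0, so root is in [4.000000, 4.500000]

Step 2: midpoint = (4.000000 + 4.500000)/2 = 4.250000
  f(4.250000) = -9.234375
  f(mid) < 0, so root is in [4.250000, 4.500000]

Step 3: midpoint = (4.250000 + 4.500000)/2 = 4.375000
  f(4.375000) = -2.259766
  f(mid) < 0, so root is in [4.375000, 4.500000]

Step 4: midpoint = (4.375000 + 4.500000)/2 = 4.437500
  f(4.437500) = 1.380615
  f(mid) > 0, so root is in [4.375000, 4.437500]

midpoint = 4.437500


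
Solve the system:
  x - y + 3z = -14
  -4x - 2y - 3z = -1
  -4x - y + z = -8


Using Cramer's rule. Expand each determinant along the first row.
D  = 1*[(-2)*1 - (-3)*(-1)] - (-1)*[(-4)*1 - (-3)*(-4)] + 3*[(-4)*(-1) - (-2)*(-4)]
  = 1*(-5) - (-1)*(-16) + 3*(-4) = -33
Dx = (-14)*[(-2)*1 - (-3)*(-1)] - (-1)*[(-1)*1 - (-3)*(-8)] + 3*[(-1)*(-1) - (-2)*(-8)]
  = (-14)*(-5) - (-1)*(-25) + 3*(-15) = 0
Dy = 1*[(-1)*1 - (-3)*(-8)] - (-14)*[(-4)*1 - (-3)*(-4)] + 3*[(-4)*(-8) - (-1)*(-4)]
  = 1*(-25) - (-14)*(-16) + 3*(28) = -165
Dz = 1*[(-2)*(-8) - (-1)*(-1)] - (-1)*[(-4)*(-8) - (-1)*(-4)] + (-14)*[(-4)*(-1) - (-2)*(-4)]
  = 1*(15) - (-1)*(28) + (-14)*(-4) = 99
x = Dx/D = 0/-33 = 0, y = Dy/D = -165/-33 = 5, z = Dz/D = 99/-33 = -3
Check eq1: (1)(0) + (-1)(5) + (3)(-3) = -14 = -14 ✓
Check eq2: (-4)(0) + (-2)(5) + (-3)(-3) = -1 = -1 ✓
Check eq3: (-4)(0) + (-1)(5) + (1)(-3) = -8 = -8 ✓

x = 0, y = 5, z = -3


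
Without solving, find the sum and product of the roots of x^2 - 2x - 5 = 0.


By Vieta's formulas for ax^2 + bx + c = 0:
  Sum of roots = -b/a
  Product of roots = c/a

Here a = 1, b = -2, c = -5
Sum = -(-2)/1 = 2
Product = -5/1 = -5

Sum = 2, Product = -5


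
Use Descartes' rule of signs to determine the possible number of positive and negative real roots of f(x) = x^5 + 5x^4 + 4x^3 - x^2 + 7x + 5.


Descartes' rule of signs:

For positive roots, count sign changes in f(x) = x^5 + 5x^4 + 4x^3 - x^2 + 7x + 5:
Signs of coefficients: +, +, +, -, +, +
Number of sign changes: 2
Possible positive real roots: 2, 0

For negative roots, examine f(-x) = -x^5 + 5x^4 - 4x^3 - x^2 - 7x + 5:
Signs of coefficients: -, +, -, -, -, +
Number of sign changes: 3
Possible negative real roots: 3, 1

Positive roots: 2 or 0; Negative roots: 3 or 1


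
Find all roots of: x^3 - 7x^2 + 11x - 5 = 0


Let p(x) = x^3 - 7x^2 + 11x - 5. By the rational root theorem (leading coefficient 1), any rational root is an integer divisor of 5: try ±1, ±2, ... in turn.
Test x = 1: value = 0 ✓, so (x - 1) is a factor.
Synthetic division by (x - 1): bring down 1; 1(1) - 7 = -6; (-6)(1) + 11 = 5; 5(1) - 5 = 0 → quotient x^2 - 6x + 5, remainder 0.
Solve the quadratic x^2 - 6x + 5 = 0: discriminant = (-6)^2 - 4(1)(5) = 36 - 20 = 16.
sqrt(16) = 4, so x = (6 ± 4)/2: x = 5 or x = 1.
Collecting all roots found:

x = 1 (multiplicity 2), x = 5


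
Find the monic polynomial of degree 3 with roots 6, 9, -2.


A monic polynomial with roots 6, 9, -2 is:
p(x) = (x - 6)(x - 9)(x + 2)
After multiplying by (x - 6): x - 6
After multiplying by (x - 9): x^2 - 15x + 54
After multiplying by (x + 2): x^3 - 13x^2 + 24x + 108

x^3 - 13x^2 + 24x + 108


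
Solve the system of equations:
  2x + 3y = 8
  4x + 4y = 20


Using Cramer's rule:
Determinant D = (2)(4) - (4)(3) = 8 - 12 = -4
Dx = (8)(4) - (20)(3) = 32 - 60 = -28
Dy = (2)(20) - (4)(8) = 40 - 32 = 8
x = Dx/D = -28/-4 = 7
y = Dy/D = 8/-4 = -2

x = 7, y = -2


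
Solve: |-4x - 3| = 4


An absolute value equation |expr| = 4 gives two cases:
Case 1: -4x - 3 = 4
  -4x = 7, so x = -7/4
Case 2: -4x - 3 = -4
  -4x = -1, so x = 1/4

x = -7/4, x = 1/4


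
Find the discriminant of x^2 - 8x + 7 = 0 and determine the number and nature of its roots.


For ax^2 + bx + c = 0, discriminant D = b^2 - 4ac
Here a = 1, b = -8, c = 7
D = (-8)^2 - 4(1)(7) = 64 - 28 = 36

D = 36 > 0 and is a perfect square (sqrt = 6)
The equation has 2 distinct real rational roots.

Discriminant = 36, 2 distinct real rational roots


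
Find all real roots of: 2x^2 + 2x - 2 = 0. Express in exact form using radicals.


Using the quadratic formula: x = (-b ± sqrt(b^2 - 4ac)) / (2a)
Here a = 2, b = 2, c = -2
Discriminant = b^2 - 4ac = 2^2 - 4(2)(-2) = 4 + 16 = 20
Since discriminant = 20 > 0, there are two real roots.
x = (-2 ± 2*sqrt(5)) / 4
Simplifying: x = (-1 ± sqrt(5)) / 2
Numerically: x ≈ 0.6180 or x ≈ -1.6180

x = (-1 + sqrt(5)) / 2 or x = (-1 - sqrt(5)) / 2


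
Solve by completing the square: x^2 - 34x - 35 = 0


Start: x^2 - 34x - 35 = 0
Move constant: x^2 - 34x = 35
Half of -34 is -17, squared is 289
Add 289 to both sides: x^2 - 34x + 289 = 324
(x - 17)^2 = 324
x - 17 = ±18
x = 17 + 18 = 35 or x = 17 - 18 = -1

x = -1, x = 35


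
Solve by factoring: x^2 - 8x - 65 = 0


We need two numbers that multiply to -65 and add to -8.
Those numbers are -13 and 5 (since (-13) * 5 = -65 and (-13) + 5 = -8).
So x^2 - 8x - 65 = (x - 13)(x + 5) = 0
Setting each factor to zero: x = 13 or x = -5

x = -5, x = 13


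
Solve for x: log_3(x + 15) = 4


Convert to exponential form: x + 15 = 3^4 = 81
x = 81 - 15 = 66
Check: log_3(66 + 15) = log_3(81) = log_3(81) = 4 ✓

x = 66


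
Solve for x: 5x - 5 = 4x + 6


Starting with: 5x - 5 = 4x + 6
Move all x terms to left: (5 - 4)x = 6 + 5
Simplify: x = 11
Divide both sides by 1: x = 11

x = 11


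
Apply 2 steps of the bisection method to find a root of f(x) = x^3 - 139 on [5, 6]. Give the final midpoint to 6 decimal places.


f(x) = x^3 - 139
f(5) = -14 < 0
f(6) = 77 > 0

Step 1: midpoint = (5.000000 + 6.000000)/2 = 5.500000
  f(5.500000) = 27.375000
  f(mid) > 0, so root is in [5.000000, 5.500000]

Step 2: midpoint = (5.000000 + 5.500000)/2 = 5.250000
  f(5.250000) = 5.703125
  f(mid) > 0, so root is in [5.000000, 5.250000]

midpoint = 5.250000


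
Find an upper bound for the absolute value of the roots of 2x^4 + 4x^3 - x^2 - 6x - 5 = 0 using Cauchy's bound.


Cauchy's bound: all roots r satisfy |r| <= 1 + max(|a_i/a_n|) for i = 0,...,n-1
where a_n is the leading coefficient.

Coefficients: [2, 4, -1, -6, -5]
Leading coefficient a_n = 2
Ratios |a_i/a_n|: 2, 1/2, 3, 5/2
Maximum ratio: 3
Cauchy's bound: |r| <= 1 + 3 = 4

Upper bound = 4


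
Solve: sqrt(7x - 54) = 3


Square both sides: 7x - 54 = 3^2 = 9
7x = 9 + 54 = 63
x = 9
Check: sqrt(7*9 - 54) = sqrt(9) = 3 ✓

x = 9


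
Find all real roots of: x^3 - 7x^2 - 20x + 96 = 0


Let p(x) = x^3 - 7x^2 - 20x + 96. By the rational root theorem (leading coefficient 1), any rational root is an integer divisor of 96: try ±1, ±2, ... in turn.
Test x = 1: value = 70 ≠ 0.
Test x = -1: value = 108 ≠ 0.
Test x = 2: value = 36 ≠ 0.
Test x = -2: value = 100 ≠ 0.
Test x = 3: value = 0 ✓, so (x - 3) is a factor.
Synthetic division by (x - 3): bring down 1; 1(3) - 7 = -4; (-4)(3) - 20 = -32; (-32)(3) + 96 = 0 → quotient x^2 - 4x - 32, remainder 0.
Solve the quadratic x^2 - 4x - 32 = 0: discriminant = (-4)^2 - 4(1)(-32) = 16 + 128 = 144.
sqrt(144) = 12, so x = (4 ± 12)/2: x = 8 or x = -4.

x = -4, x = 3, x = 8


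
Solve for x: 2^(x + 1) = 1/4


Express both sides with the same base.
1/4 = 2^(-2)
Since the bases match, equate exponents: x + 1 = -2
So x = -2 - (1) = -3

x = -3


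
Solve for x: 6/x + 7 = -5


Subtract 7 from both sides: 6/x = -12
Multiply both sides by x: 6 = -12 * x
Divide by -12: x = -1/2

x = -1/2


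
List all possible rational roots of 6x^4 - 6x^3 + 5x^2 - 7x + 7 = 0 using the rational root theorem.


Rational root theorem: possible roots are ±p/q where:
  p divides the constant term (7): p ∈ {1, 7}
  q divides the leading coefficient (6): q ∈ {1, 2, 3, 6}

All possible rational roots: -7, -7/2, -7/3, -7/6, -1, -1/2, -1/3, -1/6, 1/6, 1/3, 1/2, 1, 7/6, 7/3, 7/2, 7

-7, -7/2, -7/3, -7/6, -1, -1/2, -1/3, -1/6, 1/6, 1/3, 1/2, 1, 7/6, 7/3, 7/2, 7


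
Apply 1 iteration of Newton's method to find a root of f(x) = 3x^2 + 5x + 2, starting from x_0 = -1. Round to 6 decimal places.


Newton's method: x_(n+1) = x_n - f(x_n)/f'(x_n)
f(x) = 3x^2 + 5x + 2
f'(x) = 6x + 5

Iteration 1:
  f(-1.000000) = 0.000000
  f'(-1.000000) = -1.000000
  x_1 = -1.000000 - (0.000000)/(-1.000000) = -1.000000

x_1 = -1.000000


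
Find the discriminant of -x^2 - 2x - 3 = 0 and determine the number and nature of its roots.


For ax^2 + bx + c = 0, discriminant D = b^2 - 4ac
Here a = -1, b = -2, c = -3
D = (-2)^2 - 4(-1)(-3) = 4 - 12 = -8

D = -8 < 0
The equation has no real roots (2 complex conjugate roots).

Discriminant = -8, no real roots (2 complex conjugate roots)


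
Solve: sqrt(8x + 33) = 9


Square both sides: 8x + 33 = 9^2 = 81
8x = 81 - 33 = 48
x = 6
Check: sqrt(8*6 + 33) = sqrt(81) = 9 ✓

x = 6


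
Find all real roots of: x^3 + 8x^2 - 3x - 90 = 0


Let p(x) = x^3 + 8x^2 - 3x - 90. By the rational root theorem (leading coefficient 1), any rational root is an integer divisor of 90: try ±1, ±2, ... in turn.
Test x = 1: value = -84 ≠ 0.
Test x = -1: value = -80 ≠ 0.
Test x = 2: value = -56 ≠ 0.
Test x = -2: value = -60 ≠ 0.
Test x = 3: value = 0 ✓, so (x - 3) is a factor.
Synthetic division by (x - 3): bring down 1; 1(3) + 8 = 11; 11(3) - 3 = 30; 30(3) - 90 = 0 → quotient x^2 + 11x + 30, remainder 0.
Solve the quadratic x^2 + 11x + 30 = 0: discriminant = 11^2 - 4(1)(30) = 121 - 120 = 1.
sqrt(1) = 1, so x = (-11 ± 1)/2: x = -5 or x = -6.

x = -6, x = -5, x = 3


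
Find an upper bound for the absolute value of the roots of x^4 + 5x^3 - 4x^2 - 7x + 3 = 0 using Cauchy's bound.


Cauchy's bound: all roots r satisfy |r| <= 1 + max(|a_i/a_n|) for i = 0,...,n-1
where a_n is the leading coefficient.

Coefficients: [1, 5, -4, -7, 3]
Leading coefficient a_n = 1
Ratios |a_i/a_n|: 5, 4, 7, 3
Maximum ratio: 7
Cauchy's bound: |r| <= 1 + 7 = 8

Upper bound = 8


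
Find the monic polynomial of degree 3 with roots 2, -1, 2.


A monic polynomial with roots 2, -1, 2 is:
p(x) = (x - 2)(x + 1)(x - 2)
After multiplying by (x - 2): x - 2
After multiplying by (x + 1): x^2 - x - 2
After multiplying by (x - 2): x^3 - 3x^2 + 4

x^3 - 3x^2 + 4


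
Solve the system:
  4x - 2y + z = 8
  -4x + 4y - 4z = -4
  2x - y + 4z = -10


Using Cramer's rule. Expand each determinant along the first row.
D  = 4*[4*4 - (-4)*(-1)] - (-2)*[(-4)*4 - (-4)*2] + 1*[(-4)*(-1) - 4*2]
  = 4*(12) - (-2)*(-8) + 1*(-4) = 28
Dx = 8*[4*4 - (-4)*(-1)] - (-2)*[(-4)*4 - (-4)*(-10)] + 1*[(-4)*(-1) - 4*(-10)]
  = 8*(12) - (-2)*(-56) + 1*(44) = 28
Dy = 4*[(-4)*4 - (-4)*(-10)] - 8*[(-4)*4 - (-4)*2] + 1*[(-4)*(-10) - (-4)*2]
  = 4*(-56) - 8*(-8) + 1*(48) = -112
Dz = 4*[4*(-10) - (-4)*(-1)] - (-2)*[(-4)*(-10) - (-4)*2] + 8*[(-4)*(-1) - 4*2]
  = 4*(-44) - (-2)*(48) + 8*(-4) = -112
x = Dx/D = 28/28 = 1, y = Dy/D = -112/28 = -4, z = Dz/D = -112/28 = -4
Check eq1: (4)(1) + (-2)(-4) + (1)(-4) = 8 = 8 ✓
Check eq2: (-4)(1) + (4)(-4) + (-4)(-4) = -4 = -4 ✓
Check eq3: (2)(1) + (-1)(-4) + (4)(-4) = -10 = -10 ✓

x = 1, y = -4, z = -4


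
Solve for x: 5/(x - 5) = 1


Multiply both sides by (x - 5): 5 = 1(x - 5)
Distribute: 5 = x - 5
x = 5 + 5 = 10
x = 10

x = 10


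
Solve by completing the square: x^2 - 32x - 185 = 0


Start: x^2 - 32x - 185 = 0
Move constant: x^2 - 32x = 185
Half of -32 is -16, squared is 256
Add 256 to both sides: x^2 - 32x + 256 = 441
(x - 16)^2 = 441
x - 16 = ±21
x = 16 + 21 = 37 or x = 16 - 21 = -5

x = -5, x = 37


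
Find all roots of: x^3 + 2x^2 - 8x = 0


The constant term is 0, so x = 0 is a root. Factor out x:
  x^2 + 2x - 8 = 0
Solve the quadratic x^2 + 2x - 8 = 0: discriminant = 2^2 - 4(1)(-8) = 4 + 32 = 36.
sqrt(36) = 6, so x = (-2 ± 6)/2: x = 2 or x = -4.
Collecting all roots found:

x = -4, x = 0, x = 2


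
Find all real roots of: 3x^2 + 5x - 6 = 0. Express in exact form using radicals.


Using the quadratic formula: x = (-b ± sqrt(b^2 - 4ac)) / (2a)
Here a = 3, b = 5, c = -6
Discriminant = b^2 - 4ac = 5^2 - 4(3)(-6) = 25 + 72 = 97
Since discriminant = 97 > 0, there are two real roots.
x = (-5 ± sqrt(97)) / 6
Numerically: x ≈ 0.8081 or x ≈ -2.4748

x = (-5 + sqrt(97)) / 6 or x = (-5 - sqrt(97)) / 6


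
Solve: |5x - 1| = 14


An absolute value equation |expr| = 14 gives two cases:
Case 1: 5x - 1 = 14
  5x = 15, so x = 3
Case 2: 5x - 1 = -14
  5x = -13, so x = -13/5

x = -13/5, x = 3


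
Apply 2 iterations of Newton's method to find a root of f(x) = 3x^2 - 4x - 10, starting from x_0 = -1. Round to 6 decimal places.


Newton's method: x_(n+1) = x_n - f(x_n)/f'(x_n)
f(x) = 3x^2 - 4x - 10
f'(x) = 6x - 4

Iteration 1:
  f(-1.000000) = -3.000000
  f'(-1.000000) = -10.000000
  x_1 = -1.000000 - (-3.000000)/(-10.000000) = -1.300000

Iteration 2:
  f(-1.300000) = 0.270000
  f'(-1.300000) = -11.800000
  x_2 = -1.300000 - (0.270000)/(-11.800000) = -1.277119

x_2 = -1.277119


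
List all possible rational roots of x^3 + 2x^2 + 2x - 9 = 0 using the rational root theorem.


Rational root theorem: possible roots are ±p/q where:
  p divides the constant term (-9): p ∈ {1, 3, 9}
  q divides the leading coefficient (1): q ∈ {1}

All possible rational roots: -9, -3, -1, 1, 3, 9

-9, -3, -1, 1, 3, 9


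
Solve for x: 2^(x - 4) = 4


Express both sides with the same base.
4 = 2^2
Since the bases match, equate exponents: x - 4 = 2
So x = 2 - (-4) = 6

x = 6


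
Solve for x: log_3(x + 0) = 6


Convert to exponential form: x + 0 = 3^6 = 729
x = 729 - 0 = 729
Check: log_3(729 + 0) = log_3(729) = log_3(729) = 6 ✓

x = 729


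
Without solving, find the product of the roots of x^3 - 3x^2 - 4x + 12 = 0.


By Vieta's formulas for x^3 + bx^2 + cx + d = 0:
  r1 + r2 + r3 = -b/a = 3
  r1*r2 + r1*r3 + r2*r3 = c/a = -4
  r1*r2*r3 = -d/a = -12


Product = -12


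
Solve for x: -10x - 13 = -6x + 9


Starting with: -10x - 13 = -6x + 9
Move all x terms to left: (-10 + 6)x = 9 + 13
Simplify: -4x = 22
Divide both sides by -4: x = -11/2

x = -11/2


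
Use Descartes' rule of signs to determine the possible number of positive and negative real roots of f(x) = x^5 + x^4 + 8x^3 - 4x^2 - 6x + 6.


Descartes' rule of signs:

For positive roots, count sign changes in f(x) = x^5 + x^4 + 8x^3 - 4x^2 - 6x + 6:
Signs of coefficients: +, +, +, -, -, +
Number of sign changes: 2
Possible positive real roots: 2, 0

For negative roots, examine f(-x) = -x^5 + x^4 - 8x^3 - 4x^2 + 6x + 6:
Signs of coefficients: -, +, -, -, +, +
Number of sign changes: 3
Possible negative real roots: 3, 1

Positive roots: 2 or 0; Negative roots: 3 or 1


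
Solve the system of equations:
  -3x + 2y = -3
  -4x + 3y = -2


Using Cramer's rule:
Determinant D = (-3)(3) - (-4)(2) = -9 + 8 = -1
Dx = (-3)(3) - (-2)(2) = -9 + 4 = -5
Dy = (-3)(-2) - (-4)(-3) = 6 - 12 = -6
x = Dx/D = -5/-1 = 5
y = Dy/D = -6/-1 = 6

x = 5, y = 6


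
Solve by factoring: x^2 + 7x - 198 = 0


We need two numbers that multiply to -198 and add to 7.
Those numbers are 18 and -11 (since 18 * (-11) = -198 and 18 + (-11) = 7).
So x^2 + 7x - 198 = (x + 18)(x - 11) = 0
Setting each factor to zero: x = -18 or x = 11

x = -18, x = 11


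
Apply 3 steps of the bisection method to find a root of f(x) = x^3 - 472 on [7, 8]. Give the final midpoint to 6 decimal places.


f(x) = x^3 - 472
f(7) = -129 < 0
f(8) = 40 > 0

Step 1: midpoint = (7.000000 + 8.000000)/2 = 7.500000
  f(7.500000) = -50.125000
  f(mid) < 0, so root is in [7.500000, 8.000000]

Step 2: midpoint = (7.500000 + 8.000000)/2 = 7.750000
  f(7.750000) = -6.515625
  f(mid) < 0, so root is in [7.750000, 8.000000]

Step 3: midpoint = (7.750000 + 8.000000)/2 = 7.875000
  f(7.875000) = 16.373047
  f(mid) > 0, so root is in [7.750000, 7.875000]

midpoint = 7.875000


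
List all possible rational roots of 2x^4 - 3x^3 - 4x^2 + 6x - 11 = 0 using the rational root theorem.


Rational root theorem: possible roots are ±p/q where:
  p divides the constant term (-11): p ∈ {1, 11}
  q divides the leading coefficient (2): q ∈ {1, 2}

All possible rational roots: -11, -11/2, -1, -1/2, 1/2, 1, 11/2, 11

-11, -11/2, -1, -1/2, 1/2, 1, 11/2, 11


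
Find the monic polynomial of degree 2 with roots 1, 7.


A monic polynomial with roots 1, 7 is:
p(x) = (x - 1)(x - 7)
After multiplying by (x - 1): x - 1
After multiplying by (x - 7): x^2 - 8x + 7

x^2 - 8x + 7


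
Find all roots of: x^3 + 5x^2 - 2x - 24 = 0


Let p(x) = x^3 + 5x^2 - 2x - 24. By the rational root theorem (leading coefficient 1), any rational root is an integer divisor of 24: try ±1, ±2, ... in turn.
Test x = 1: value = -20 ≠ 0.
Test x = -1: value = -18 ≠ 0.
Test x = 2: value = 0 ✓, so (x - 2) is a factor.
Synthetic division by (x - 2): bring down 1; 1(2) + 5 = 7; 7(2) - 2 = 12; 12(2) - 24 = 0 → quotient x^2 + 7x + 12, remainder 0.
Solve the quadratic x^2 + 7x + 12 = 0: discriminant = 7^2 - 4(1)(12) = 49 - 48 = 1.
sqrt(1) = 1, so x = (-7 ± 1)/2: x = -3 or x = -4.
Collecting all roots found:

x = -4, x = -3, x = 2


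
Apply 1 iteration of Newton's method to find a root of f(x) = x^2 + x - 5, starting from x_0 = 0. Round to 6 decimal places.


Newton's method: x_(n+1) = x_n - f(x_n)/f'(x_n)
f(x) = x^2 + x - 5
f'(x) = 2x + 1

Iteration 1:
  f(0.000000) = -5.000000
  f'(0.000000) = 1.000000
  x_1 = 0.000000 - (-5.000000)/(1.000000) = 5.000000

x_1 = 5.000000


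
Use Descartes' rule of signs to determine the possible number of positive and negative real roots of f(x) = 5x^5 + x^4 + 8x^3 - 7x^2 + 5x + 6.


Descartes' rule of signs:

For positive roots, count sign changes in f(x) = 5x^5 + x^4 + 8x^3 - 7x^2 + 5x + 6:
Signs of coefficients: +, +, +, -, +, +
Number of sign changes: 2
Possible positive real roots: 2, 0

For negative roots, examine f(-x) = -5x^5 + x^4 - 8x^3 - 7x^2 - 5x + 6:
Signs of coefficients: -, +, -, -, -, +
Number of sign changes: 3
Possible negative real roots: 3, 1

Positive roots: 2 or 0; Negative roots: 3 or 1


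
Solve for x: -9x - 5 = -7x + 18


Starting with: -9x - 5 = -7x + 18
Move all x terms to left: (-9 + 7)x = 18 + 5
Simplify: -2x = 23
Divide both sides by -2: x = -23/2

x = -23/2


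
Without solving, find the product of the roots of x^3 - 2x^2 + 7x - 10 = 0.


By Vieta's formulas for x^3 + bx^2 + cx + d = 0:
  r1 + r2 + r3 = -b/a = 2
  r1*r2 + r1*r3 + r2*r3 = c/a = 7
  r1*r2*r3 = -d/a = 10


Product = 10


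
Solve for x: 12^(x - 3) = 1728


Express both sides with the same base.
1728 = 12^3
Since the bases match, equate exponents: x - 3 = 3
So x = 3 - (-3) = 6

x = 6


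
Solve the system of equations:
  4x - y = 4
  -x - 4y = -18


Using Cramer's rule:
Determinant D = (4)(-4) - (-1)(-1) = -16 - 1 = -17
Dx = (4)(-4) - (-18)(-1) = -16 - 18 = -34
Dy = (4)(-18) - (-1)(4) = -72 + 4 = -68
x = Dx/D = -34/-17 = 2
y = Dy/D = -68/-17 = 4

x = 2, y = 4


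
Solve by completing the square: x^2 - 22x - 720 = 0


Start: x^2 - 22x - 720 = 0
Move constant: x^2 - 22x = 720
Half of -22 is -11, squared is 121
Add 121 to both sides: x^2 - 22x + 121 = 841
(x - 11)^2 = 841
x - 11 = ±29
x = 11 + 29 = 40 or x = 11 - 29 = -18

x = -18, x = 40


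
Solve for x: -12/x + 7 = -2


Subtract 7 from both sides: -12/x = -9
Multiply both sides by x: -12 = -9 * x
Divide by -9: x = 4/3

x = 4/3


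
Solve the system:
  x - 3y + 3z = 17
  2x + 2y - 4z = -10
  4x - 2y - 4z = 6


Using Cramer's rule. Expand each determinant along the first row.
D  = 1*[2*(-4) - (-4)*(-2)] - (-3)*[2*(-4) - (-4)*4] + 3*[2*(-2) - 2*4]
  = 1*(-16) - (-3)*(8) + 3*(-12) = -28
Dx = 17*[2*(-4) - (-4)*(-2)] - (-3)*[(-10)*(-4) - (-4)*6] + 3*[(-10)*(-2) - 2*6]
  = 17*(-16) - (-3)*(64) + 3*(8) = -56
Dy = 1*[(-10)*(-4) - (-4)*6] - 17*[2*(-4) - (-4)*4] + 3*[2*6 - (-10)*4]
  = 1*(64) - 17*(8) + 3*(52) = 84
Dz = 1*[2*6 - (-10)*(-2)] - (-3)*[2*6 - (-10)*4] + 17*[2*(-2) - 2*4]
  = 1*(-8) - (-3)*(52) + 17*(-12) = -56
x = Dx/D = -56/-28 = 2, y = Dy/D = 84/-28 = -3, z = Dz/D = -56/-28 = 2
Check eq1: (1)(2) + (-3)(-3) + (3)(2) = 17 = 17 ✓
Check eq2: (2)(2) + (2)(-3) + (-4)(2) = -10 = -10 ✓
Check eq3: (4)(2) + (-2)(-3) + (-4)(2) = 6 = 6 ✓

x = 2, y = -3, z = 2


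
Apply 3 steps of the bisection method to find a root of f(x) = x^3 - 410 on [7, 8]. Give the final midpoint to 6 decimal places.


f(x) = x^3 - 410
f(7) = -67 < 0
f(8) = 102 > 0

Step 1: midpoint = (7.000000 + 8.000000)/2 = 7.500000
  f(7.500000) = 11.875000
  f(mid) > 0, so root is in [7.000000, 7.500000]

Step 2: midpoint = (7.000000 + 7.500000)/2 = 7.250000
  f(7.250000) = -28.921875
  f(mid) < 0, so root is in [7.250000, 7.500000]

Step 3: midpoint = (7.250000 + 7.500000)/2 = 7.375000
  f(7.375000) = -8.869141
  f(mid) < 0, so root is in [7.375000, 7.500000]

midpoint = 7.375000


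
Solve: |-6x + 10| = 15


An absolute value equation |expr| = 15 gives two cases:
Case 1: -6x + 10 = 15
  -6x = 5, so x = -5/6
Case 2: -6x + 10 = -15
  -6x = -25, so x = 25/6

x = -5/6, x = 25/6


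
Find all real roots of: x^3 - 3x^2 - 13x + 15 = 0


Let p(x) = x^3 - 3x^2 - 13x + 15. By the rational root theorem (leading coefficient 1), any rational root is an integer divisor of 15: try ±1, ±2, ... in turn.
Test x = 1: value = 0 ✓, so (x - 1) is a factor.
Synthetic division by (x - 1): bring down 1; 1(1) - 3 = -2; (-2)(1) - 13 = -15; (-15)(1) + 15 = 0 → quotient x^2 - 2x - 15, remainder 0.
Solve the quadratic x^2 - 2x - 15 = 0: discriminant = (-2)^2 - 4(1)(-15) = 4 + 60 = 64.
sqrt(64) = 8, so x = (2 ± 8)/2: x = 5 or x = -3.

x = -3, x = 1, x = 5


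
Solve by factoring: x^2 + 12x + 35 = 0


We need two numbers that multiply to 35 and add to 12.
Those numbers are 5 and 7 (since 5 * 7 = 35 and 5 + 7 = 12).
So x^2 + 12x + 35 = (x + 5)(x + 7) = 0
Setting each factor to zero: x = -5 or x = -7

x = -7, x = -5


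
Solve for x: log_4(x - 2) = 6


Convert to exponential form: x - 2 = 4^6 = 4096
x = 4096 + 2 = 4098
Check: log_4(4098 - 2) = log_4(4096) = log_4(4096) = 6 ✓

x = 4098


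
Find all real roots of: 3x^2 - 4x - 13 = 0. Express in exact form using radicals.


Using the quadratic formula: x = (-b ± sqrt(b^2 - 4ac)) / (2a)
Here a = 3, b = -4, c = -13
Discriminant = b^2 - 4ac = (-4)^2 - 4(3)(-13) = 16 + 156 = 172
Since discriminant = 172 > 0, there are two real roots.
x = (4 ± 2*sqrt(43)) / 6
Simplifying: x = (2 ± sqrt(43)) / 3
Numerically: x ≈ 2.8525 or x ≈ -1.5191

x = (2 + sqrt(43)) / 3 or x = (2 - sqrt(43)) / 3


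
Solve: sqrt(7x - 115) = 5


Square both sides: 7x - 115 = 5^2 = 25
7x = 25 + 115 = 140
x = 20
Check: sqrt(7*20 - 115) = sqrt(25) = 5 ✓

x = 20


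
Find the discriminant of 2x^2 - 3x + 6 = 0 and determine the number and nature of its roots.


For ax^2 + bx + c = 0, discriminant D = b^2 - 4ac
Here a = 2, b = -3, c = 6
D = (-3)^2 - 4(2)(6) = 9 - 48 = -39

D = -39 < 0
The equation has no real roots (2 complex conjugate roots).

Discriminant = -39, no real roots (2 complex conjugate roots)


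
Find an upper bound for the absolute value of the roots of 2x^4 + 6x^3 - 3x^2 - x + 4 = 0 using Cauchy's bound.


Cauchy's bound: all roots r satisfy |r| <= 1 + max(|a_i/a_n|) for i = 0,...,n-1
where a_n is the leading coefficient.

Coefficients: [2, 6, -3, -1, 4]
Leading coefficient a_n = 2
Ratios |a_i/a_n|: 3, 3/2, 1/2, 2
Maximum ratio: 3
Cauchy's bound: |r| <= 1 + 3 = 4

Upper bound = 4


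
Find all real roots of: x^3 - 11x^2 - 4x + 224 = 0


Let p(x) = x^3 - 11x^2 - 4x + 224. By the rational root theorem (leading coefficient 1), any rational root is an integer divisor of 224: try ±1, ±2, ... in turn.
Test x = 1: value = 210 ≠ 0.
Test x = -1: value = 216 ≠ 0.
Test x = 2: value = 180 ≠ 0.
Test x = -2: value = 180 ≠ 0.
Test x = 4: value = 96 ≠ 0.
Test x = -4: value = 0 ✓, so (x + 4) is a factor.
Synthetic division by (x + 4): bring down 1; 1(-4) - 11 = -15; (-15)(-4) - 4 = 56; 56(-4) + 224 = 0 → quotient x^2 - 15x + 56, remainder 0.
Solve the quadratic x^2 - 15x + 56 = 0: discriminant = (-15)^2 - 4(1)(56) = 225 - 224 = 1.
sqrt(1) = 1, so x = (15 ± 1)/2: x = 8 or x = 7.

x = -4, x = 7, x = 8


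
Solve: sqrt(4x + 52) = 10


Square both sides: 4x + 52 = 10^2 = 100
4x = 100 - 52 = 48
x = 12
Check: sqrt(4*12 + 52) = sqrt(100) = 10 ✓

x = 12


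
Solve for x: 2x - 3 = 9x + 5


Starting with: 2x - 3 = 9x + 5
Move all x terms to left: (2 - 9)x = 5 + 3
Simplify: -7x = 8
Divide both sides by -7: x = -8/7

x = -8/7


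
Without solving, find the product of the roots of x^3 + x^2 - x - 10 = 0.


By Vieta's formulas for x^3 + bx^2 + cx + d = 0:
  r1 + r2 + r3 = -b/a = -1
  r1*r2 + r1*r3 + r2*r3 = c/a = -1
  r1*r2*r3 = -d/a = 10


Product = 10


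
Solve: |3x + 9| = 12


An absolute value equation |expr| = 12 gives two cases:
Case 1: 3x + 9 = 12
  3x = 3, so x = 1
Case 2: 3x + 9 = -12
  3x = -21, so x = -7

x = -7, x = 1


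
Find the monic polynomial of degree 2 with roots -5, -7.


A monic polynomial with roots -5, -7 is:
p(x) = (x + 5)(x + 7)
After multiplying by (x + 5): x + 5
After multiplying by (x + 7): x^2 + 12x + 35

x^2 + 12x + 35


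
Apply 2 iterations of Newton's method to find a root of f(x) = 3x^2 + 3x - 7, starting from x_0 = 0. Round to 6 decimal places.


Newton's method: x_(n+1) = x_n - f(x_n)/f'(x_n)
f(x) = 3x^2 + 3x - 7
f'(x) = 6x + 3

Iteration 1:
  f(0.000000) = -7.000000
  f'(0.000000) = 3.000000
  x_1 = 0.000000 - (-7.000000)/(3.000000) = 2.333333

Iteration 2:
  f(2.333333) = 16.333333
  f'(2.333333) = 17.000000
  x_2 = 2.333333 - (16.333333)/(17.000000) = 1.372549

x_2 = 1.372549


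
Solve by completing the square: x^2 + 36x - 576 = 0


Start: x^2 + 36x - 576 = 0
Move constant: x^2 + 36x = 576
Half of 36 is 18, squared is 324
Add 324 to both sides: x^2 + 36x + 324 = 900
(x + 18)^2 = 900
x + 18 = ±30
x = -18 + 30 = 12 or x = -18 - 30 = -48

x = -48, x = 12


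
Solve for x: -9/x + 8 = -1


Subtract 8 from both sides: -9/x = -9
Multiply both sides by x: -9 = -9 * x
Divide by -9: x = 1

x = 1


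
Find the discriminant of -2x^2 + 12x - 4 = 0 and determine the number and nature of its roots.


For ax^2 + bx + c = 0, discriminant D = b^2 - 4ac
Here a = -2, b = 12, c = -4
D = (12)^2 - 4(-2)(-4) = 144 - 32 = 112

D = 112 > 0 but not a perfect square
The equation has 2 distinct real irrational roots.

Discriminant = 112, 2 distinct real irrational roots


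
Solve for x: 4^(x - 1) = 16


Express both sides with the same base.
16 = 4^2
Since the bases match, equate exponents: x - 1 = 2
So x = 2 - (-1) = 3

x = 3


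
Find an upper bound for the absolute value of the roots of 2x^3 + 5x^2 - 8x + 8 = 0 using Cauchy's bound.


Cauchy's bound: all roots r satisfy |r| <= 1 + max(|a_i/a_n|) for i = 0,...,n-1
where a_n is the leading coefficient.

Coefficients: [2, 5, -8, 8]
Leading coefficient a_n = 2
Ratios |a_i/a_n|: 5/2, 4, 4
Maximum ratio: 4
Cauchy's bound: |r| <= 1 + 4 = 5

Upper bound = 5


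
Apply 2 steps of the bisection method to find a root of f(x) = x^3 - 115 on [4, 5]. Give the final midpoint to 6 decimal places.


f(x) = x^3 - 115
f(4) = -51 < 0
f(5) = 10 > 0

Step 1: midpoint = (4.000000 + 5.000000)/2 = 4.500000
  f(4.500000) = -23.875000
  f(mid) < 0, so root is in [4.500000, 5.000000]

Step 2: midpoint = (4.500000 + 5.000000)/2 = 4.750000
  f(4.750000) = -7.828125
  f(mid) < 0, so root is in [4.750000, 5.000000]

midpoint = 4.750000


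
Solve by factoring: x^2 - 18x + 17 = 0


We need two numbers that multiply to 17 and add to -18.
Those numbers are -17 and -1 (since (-17) * (-1) = 17 and (-17) + (-1) = -18).
So x^2 - 18x + 17 = (x - 17)(x - 1) = 0
Setting each factor to zero: x = 17 or x = 1

x = 1, x = 17


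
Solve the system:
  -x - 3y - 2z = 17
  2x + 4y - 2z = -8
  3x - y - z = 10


Using Cramer's rule. Expand each determinant along the first row.
D  = (-1)*[4*(-1) - (-2)*(-1)] - (-3)*[2*(-1) - (-2)*3] + (-2)*[2*(-1) - 4*3]
  = (-1)*(-6) - (-3)*(4) + (-2)*(-14) = 46
Dx = 17*[4*(-1) - (-2)*(-1)] - (-3)*[(-8)*(-1) - (-2)*10] + (-2)*[(-8)*(-1) - 4*10]
  = 17*(-6) - (-3)*(28) + (-2)*(-32) = 46
Dy = (-1)*[(-8)*(-1) - (-2)*10] - 17*[2*(-1) - (-2)*3] + (-2)*[2*10 - (-8)*3]
  = (-1)*(28) - 17*(4) + (-2)*(44) = -184
Dz = (-1)*[4*10 - (-8)*(-1)] - (-3)*[2*10 - (-8)*3] + 17*[2*(-1) - 4*3]
  = (-1)*(32) - (-3)*(44) + 17*(-14) = -138
x = Dx/D = 46/46 = 1, y = Dy/D = -184/46 = -4, z = Dz/D = -138/46 = -3
Check eq1: (-1)(1) + (-3)(-4) + (-2)(-3) = 17 = 17 ✓
Check eq2: (2)(1) + (4)(-4) + (-2)(-3) = -8 = -8 ✓
Check eq3: (3)(1) + (-1)(-4) + (-1)(-3) = 10 = 10 ✓

x = 1, y = -4, z = -3


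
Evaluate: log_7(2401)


We need the exponent such that 7^? = 2401
7^4 = 2401
Therefore log_7(2401) = 4

4


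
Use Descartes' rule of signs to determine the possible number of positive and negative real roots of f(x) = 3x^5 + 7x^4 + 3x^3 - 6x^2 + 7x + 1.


Descartes' rule of signs:

For positive roots, count sign changes in f(x) = 3x^5 + 7x^4 + 3x^3 - 6x^2 + 7x + 1:
Signs of coefficients: +, +, +, -, +, +
Number of sign changes: 2
Possible positive real roots: 2, 0

For negative roots, examine f(-x) = -3x^5 + 7x^4 - 3x^3 - 6x^2 - 7x + 1:
Signs of coefficients: -, +, -, -, -, +
Number of sign changes: 3
Possible negative real roots: 3, 1

Positive roots: 2 or 0; Negative roots: 3 or 1


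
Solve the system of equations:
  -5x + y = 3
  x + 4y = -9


Using Cramer's rule:
Determinant D = (-5)(4) - (1)(1) = -20 - 1 = -21
Dx = (3)(4) - (-9)(1) = 12 + 9 = 21
Dy = (-5)(-9) - (1)(3) = 45 - 3 = 42
x = Dx/D = 21/-21 = -1
y = Dy/D = 42/-21 = -2

x = -1, y = -2


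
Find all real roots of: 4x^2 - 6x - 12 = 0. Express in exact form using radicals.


Using the quadratic formula: x = (-b ± sqrt(b^2 - 4ac)) / (2a)
Here a = 4, b = -6, c = -12
Discriminant = b^2 - 4ac = (-6)^2 - 4(4)(-12) = 36 + 192 = 228
Since discriminant = 228 > 0, there are two real roots.
x = (6 ± 2*sqrt(57)) / 8
Simplifying: x = (3 ± sqrt(57)) / 4
Numerically: x ≈ 2.6375 or x ≈ -1.1375

x = (3 + sqrt(57)) / 4 or x = (3 - sqrt(57)) / 4


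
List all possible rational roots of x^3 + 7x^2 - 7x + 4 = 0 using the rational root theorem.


Rational root theorem: possible roots are ±p/q where:
  p divides the constant term (4): p ∈ {1, 2, 4}
  q divides the leading coefficient (1): q ∈ {1}

All possible rational roots: -4, -2, -1, 1, 2, 4

-4, -2, -1, 1, 2, 4


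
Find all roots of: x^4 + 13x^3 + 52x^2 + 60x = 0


The constant term is 0, so x = 0 is a root. Factor out x:
  x^3 + 13x^2 + 52x + 60 = 0
Let p(x) = x^3 + 13x^2 + 52x + 60. By the rational root theorem (leading coefficient 1), any rational root is an integer divisor of 60: try ±1, ±2, ... in turn.
Test x = 1: value = 126 ≠ 0.
Test x = -1: value = 20 ≠ 0.
Test x = 2: value = 224 ≠ 0.
Test x = -2: value = 0 ✓, so (x + 2) is a factor.
Synthetic division by (x + 2): bring down 1; 1(-2) + 13 = 11; 11(-2) + 52 = 30; 30(-2) + 60 = 0 → quotient x^2 + 11x + 30, remainder 0.
Solve the quadratic x^2 + 11x + 30 = 0: discriminant = 11^2 - 4(1)(30) = 121 - 120 = 1.
sqrt(1) = 1, so x = (-11 ± 1)/2: x = -5 or x = -6.
Collecting all roots found:

x = -6, x = -5, x = -2, x = 0


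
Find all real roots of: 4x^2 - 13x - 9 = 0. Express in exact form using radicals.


Using the quadratic formula: x = (-b ± sqrt(b^2 - 4ac)) / (2a)
Here a = 4, b = -13, c = -9
Discriminant = b^2 - 4ac = (-13)^2 - 4(4)(-9) = 169 + 144 = 313
Since discriminant = 313 > 0, there are two real roots.
x = (13 ± sqrt(313)) / 8
Numerically: x ≈ 3.8365 or x ≈ -0.5865

x = (13 + sqrt(313)) / 8 or x = (13 - sqrt(313)) / 8


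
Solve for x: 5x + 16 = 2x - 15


Starting with: 5x + 16 = 2x - 15
Move all x terms to left: (5 - 2)x = -15 - 16
Simplify: 3x = -31
Divide both sides by 3: x = -31/3

x = -31/3


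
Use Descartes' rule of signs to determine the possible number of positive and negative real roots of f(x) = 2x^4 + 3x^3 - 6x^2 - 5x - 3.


Descartes' rule of signs:

For positive roots, count sign changes in f(x) = 2x^4 + 3x^3 - 6x^2 - 5x - 3:
Signs of coefficients: +, +, -, -, -
Number of sign changes: 1
Possible positive real roots: 1

For negative roots, examine f(-x) = 2x^4 - 3x^3 - 6x^2 + 5x - 3:
Signs of coefficients: +, -, -, +, -
Number of sign changes: 3
Possible negative real roots: 3, 1

Positive roots: 1; Negative roots: 3 or 1


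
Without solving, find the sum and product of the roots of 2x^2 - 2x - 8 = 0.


By Vieta's formulas for ax^2 + bx + c = 0:
  Sum of roots = -b/a
  Product of roots = c/a

Here a = 2, b = -2, c = -8
Sum = -(-2)/2 = 1
Product = -8/2 = -4

Sum = 1, Product = -4


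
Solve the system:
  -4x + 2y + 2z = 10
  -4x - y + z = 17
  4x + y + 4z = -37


Using Cramer's rule. Expand each determinant along the first row.
D  = (-4)*[(-1)*4 - 1*1] - 2*[(-4)*4 - 1*4] + 2*[(-4)*1 - (-1)*4]
  = (-4)*(-5) - 2*(-20) + 2*(0) = 60
Dx = 10*[(-1)*4 - 1*1] - 2*[17*4 - 1*(-37)] + 2*[17*1 - (-1)*(-37)]
  = 10*(-5) - 2*(105) + 2*(-20) = -300
Dy = (-4)*[17*4 - 1*(-37)] - 10*[(-4)*4 - 1*4] + 2*[(-4)*(-37) - 17*4]
  = (-4)*(105) - 10*(-20) + 2*(80) = -60
Dz = (-4)*[(-1)*(-37) - 17*1] - 2*[(-4)*(-37) - 17*4] + 10*[(-4)*1 - (-1)*4]
  = (-4)*(20) - 2*(80) + 10*(0) = -240
x = Dx/D = -300/60 = -5, y = Dy/D = -60/60 = -1, z = Dz/D = -240/60 = -4
Check eq1: (-4)(-5) + (2)(-1) + (2)(-4) = 10 = 10 ✓
Check eq2: (-4)(-5) + (-1)(-1) + (1)(-4) = 17 = 17 ✓
Check eq3: (4)(-5) + (1)(-1) + (4)(-4) = -37 = -37 ✓

x = -5, y = -1, z = -4


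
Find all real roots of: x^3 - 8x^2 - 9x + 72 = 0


Let p(x) = x^3 - 8x^2 - 9x + 72. By the rational root theorem (leading coefficient 1), any rational root is an integer divisor of 72: try ±1, ±2, ... in turn.
Test x = 1: value = 56 ≠ 0.
Test x = -1: value = 72 ≠ 0.
Test x = 2: value = 30 ≠ 0.
Test x = -2: value = 50 ≠ 0.
Test x = 3: value = 0 ✓, so (x - 3) is a factor.
Synthetic division by (x - 3): bring down 1; 1(3) - 8 = -5; (-5)(3) - 9 = -24; (-24)(3) + 72 = 0 → quotient x^2 - 5x - 24, remainder 0.
Solve the quadratic x^2 - 5x - 24 = 0: discriminant = (-5)^2 - 4(1)(-24) = 25 + 96 = 121.
sqrt(121) = 11, so x = (5 ± 11)/2: x = 8 or x = -3.

x = -3, x = 3, x = 8


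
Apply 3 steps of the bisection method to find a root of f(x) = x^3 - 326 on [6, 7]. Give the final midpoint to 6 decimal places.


f(x) = x^3 - 326
f(6) = -110 < 0
f(7) = 17 > 0

Step 1: midpoint = (6.000000 + 7.000000)/2 = 6.500000
  f(6.500000) = -51.375000
  f(mid) < 0, so root is in [6.500000, 7.000000]

Step 2: midpoint = (6.500000 + 7.000000)/2 = 6.750000
  f(6.750000) = -18.453125
  f(mid) < 0, so root is in [6.750000, 7.000000]

Step 3: midpoint = (6.750000 + 7.000000)/2 = 6.875000
  f(6.875000) = -1.048828
  f(mid) < 0, so root is in [6.875000, 7.000000]

midpoint = 6.875000


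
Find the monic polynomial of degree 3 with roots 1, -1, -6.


A monic polynomial with roots 1, -1, -6 is:
p(x) = (x - 1)(x + 1)(x + 6)
After multiplying by (x - 1): x - 1
After multiplying by (x + 1): x^2 - 1
After multiplying by (x + 6): x^3 + 6x^2 - x - 6

x^3 + 6x^2 - x - 6


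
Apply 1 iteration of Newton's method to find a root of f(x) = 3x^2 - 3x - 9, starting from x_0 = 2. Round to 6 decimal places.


Newton's method: x_(n+1) = x_n - f(x_n)/f'(x_n)
f(x) = 3x^2 - 3x - 9
f'(x) = 6x - 3

Iteration 1:
  f(2.000000) = -3.000000
  f'(2.000000) = 9.000000
  x_1 = 2.000000 - (-3.000000)/(9.000000) = 2.333333

x_1 = 2.333333


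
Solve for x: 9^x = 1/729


Express both sides with the same base.
1/729 = 9^(-3)
Since the bases match: x = -3

x = -3


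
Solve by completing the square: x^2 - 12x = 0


Start: x^2 - 12x + 0 = 0
Move constant: x^2 - 12x = 0
Half of -12 is -6, squared is 36
Add 36 to both sides: x^2 - 12x + 36 = 36
(x - 6)^2 = 36
x - 6 = ±6
x = 6 + 6 = 12 or x = 6 - 6 = 0

x = 0, x = 12


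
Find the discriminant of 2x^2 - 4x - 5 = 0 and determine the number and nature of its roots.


For ax^2 + bx + c = 0, discriminant D = b^2 - 4ac
Here a = 2, b = -4, c = -5
D = (-4)^2 - 4(2)(-5) = 16 + 40 = 56

D = 56 > 0 but not a perfect square
The equation has 2 distinct real irrational roots.

Discriminant = 56, 2 distinct real irrational roots


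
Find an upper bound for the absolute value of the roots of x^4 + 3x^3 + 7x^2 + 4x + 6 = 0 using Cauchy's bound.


Cauchy's bound: all roots r satisfy |r| <= 1 + max(|a_i/a_n|) for i = 0,...,n-1
where a_n is the leading coefficient.

Coefficients: [1, 3, 7, 4, 6]
Leading coefficient a_n = 1
Ratios |a_i/a_n|: 3, 7, 4, 6
Maximum ratio: 7
Cauchy's bound: |r| <= 1 + 7 = 8

Upper bound = 8


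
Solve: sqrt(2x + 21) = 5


Square both sides: 2x + 21 = 5^2 = 25
2x = 25 - 21 = 4
x = 2
Check: sqrt(2*2 + 21) = sqrt(25) = 5 ✓

x = 2


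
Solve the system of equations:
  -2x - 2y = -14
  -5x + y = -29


Using Cramer's rule:
Determinant D = (-2)(1) - (-5)(-2) = -2 - 10 = -12
Dx = (-14)(1) - (-29)(-2) = -14 - 58 = -72
Dy = (-2)(-29) - (-5)(-14) = 58 - 70 = -12
x = Dx/D = -72/-12 = 6
y = Dy/D = -12/-12 = 1

x = 6, y = 1


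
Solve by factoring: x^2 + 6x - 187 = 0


We need two numbers that multiply to -187 and add to 6.
Those numbers are 17 and -11 (since 17 * (-11) = -187 and 17 + (-11) = 6).
So x^2 + 6x - 187 = (x + 17)(x - 11) = 0
Setting each factor to zero: x = -17 or x = 11

x = -17, x = 11


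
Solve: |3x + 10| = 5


An absolute value equation |expr| = 5 gives two cases:
Case 1: 3x + 10 = 5
  3x = -5, so x = -5/3
Case 2: 3x + 10 = -5
  3x = -15, so x = -5

x = -5, x = -5/3


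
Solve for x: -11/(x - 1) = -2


Multiply both sides by (x - 1): -11 = -2(x - 1)
Distribute: -11 = -2x + 2
-2x = -11 - 2 = -13
x = 13/2

x = 13/2


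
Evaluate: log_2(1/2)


We need the exponent such that 2^? = 1/2
2^(-1) = 1/2^1 = 1/2
Therefore log_2(1/2) = -1

-1


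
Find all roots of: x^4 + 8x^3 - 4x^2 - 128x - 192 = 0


Let p(x) = x^4 + 8x^3 - 4x^2 - 128x - 192. By the rational root theorem (leading coefficient 1), any rational root is an integer divisor of 192: try ±1, ±2, ... in turn.
Test x = 1: value = -315 ≠ 0.
Test x = -1: value = -75 ≠ 0.
Test x = 2: value = -384 ≠ 0.
Test x = -2: value = 0 ✓, so (x + 2) is a factor.
Synthetic division by (x + 2): bring down 1; 1(-2) + 8 = 6; 6(-2) - 4 = -16; (-16)(-2) - 128 = -96; (-96)(-2) - 192 = 0 → quotient x^3 + 6x^2 - 16x - 96, remainder 0.
Continue with the quotient x^3 + 6x^2 - 16x - 96 (candidates must divide 96; re-test x = -2 first in case it repeats).
Test x = -2: value = -48 ≠ 0.
Test x = 3: value = -63 ≠ 0.
Test x = -3: value = -21 ≠ 0.
Test x = 4: value = 0 ✓, so (x - 4) is a factor.
Synthetic division by (x - 4): bring down 1; 1(4) + 6 = 10; 10(4) - 16 = 24; 24(4) - 96 = 0 → quotient x^2 + 10x + 24, remainder 0.
Solve the quadratic x^2 + 10x + 24 = 0: discriminant = 10^2 - 4(1)(24) = 100 - 96 = 4.
sqrt(4) = 2, so x = (-10 ± 2)/2: x = -4 or x = -6.
Collecting all roots found:

x = -6, x = -4, x = -2, x = 4
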